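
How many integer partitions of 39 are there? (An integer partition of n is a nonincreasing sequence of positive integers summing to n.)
p(39) = 31185

Compute p(n) via the recurrence p(n, m) = p(n, m−1) + p(n−m, m), where p(n, m) counts partitions of n with all parts ≤ m and p(n) = p(n, n). The base cases are p(0, m) = 1 and p(n, 0) = 0 for n > 0. Filling the table yields p(39) = 31185. (Euler's pentagonal recurrence is an alternative.)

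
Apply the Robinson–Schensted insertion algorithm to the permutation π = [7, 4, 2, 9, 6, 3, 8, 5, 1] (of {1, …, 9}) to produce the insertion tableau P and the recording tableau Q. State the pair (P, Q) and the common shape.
P = [1, 3, 5] / [2, 6, 8] / [4, 9] / [7];  Q = [1, 4, 7] / [2, 5, 8] / [3, 6] / [9];  common shape = (3, 3, 2, 1)

Row-insert the values π_1, π_2, … into P one at a time, bumping the leftmost entry strictly greater than the inserted value down to the next row. The recording tableau Q records, in position (i, j), the step at which that cell was added to P.
  Insert 7 (step 1): P = [7];  Q = [1]
  Insert 4 (step 2): P = [4] / [7];  Q = [1] / [2]
  Insert 2 (step 3): P = [2] / [4] / [7];  Q = [1] / [2] / [3]
  Insert 9 (step 4): P = [2, 9] / [4] / [7];  Q = [1, 4] / [2] / [3]
  Insert 6 (step 5): P = [2, 6] / [4, 9] / [7];  Q = [1, 4] / [2, 5] / [3]
  Insert 3 (step 6): P = [2, 3] / [4, 6] / [7, 9];  Q = [1, 4] / [2, 5] / [3, 6]
  Insert 8 (step 7): P = [2, 3, 8] / [4, 6] / [7, 9];  Q = [1, 4, 7] / [2, 5] / [3, 6]
  Insert 5 (step 8): P = [2, 3, 5] / [4, 6, 8] / [7, 9];  Q = [1, 4, 7] / [2, 5, 8] / [3, 6]
  Insert 1 (step 9): P = [1, 3, 5] / [2, 6, 8] / [4, 9] / [7];  Q = [1, 4, 7] / [2, 5, 8] / [3, 6] / [9]
Final shape: (3, 3, 2, 1).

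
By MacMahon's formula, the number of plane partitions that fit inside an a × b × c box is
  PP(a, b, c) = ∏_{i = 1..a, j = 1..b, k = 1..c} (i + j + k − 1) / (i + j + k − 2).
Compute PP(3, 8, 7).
PP(3, 8, 7) = 4971151900

Evaluate the triple product over i = 1..3, j = 1..8, k = 1..7. The factors are (2/1) · (3/2) · (4/3) · (5/4) · (6/5) · (7/6) · (8/7) · (3/2) · … (168 factors total). The numerators and denominators telescope so the product is an integer; carrying out the multiplication exactly gives PP(3, 8, 7) = 4971151900.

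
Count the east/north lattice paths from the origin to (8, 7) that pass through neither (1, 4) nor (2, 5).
Number of paths = 5527

Inclusion–exclusion. Total paths: C(15, 8) = 6435. Through P₁: C(5, 1)·C(10, 7) = 600. Through P₂: C(7, 2)·C(8, 6) = 588. Since P₁ is strictly southwest of P₂, a monotone path through both must visit P₁ then P₂; paths through both = C(5, 1)·C(2, 1)·C(8, 6) = 280. Avoid both = 6435 − 600 − 588 + 280 = 5527.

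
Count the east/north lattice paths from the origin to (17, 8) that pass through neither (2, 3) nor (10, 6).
Number of paths = 697647

Inclusion–exclusion. Total paths: C(25, 17) = 1081575. Through P₁: C(5, 2)·C(20, 15) = 155040. Through P₂: C(16, 10)·C(9, 7) = 288288. Since P₁ is strictly southwest of P₂, a monotone path through both must visit P₁ then P₂; paths through both = C(5, 2)·C(11, 8)·C(9, 7) = 59400. Avoid both = 1081575 − 155040 − 288288 + 59400 = 697647.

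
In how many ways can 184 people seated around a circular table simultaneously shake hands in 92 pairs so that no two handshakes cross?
C_92 = 15487357822491889407128326963778343232013931127835600

These noncrossing handshakes are counted by the Catalan number C_n = (1/(n + 1)) · C(2n, n). For n = 92: C_92 = (1/93) · C(184, 92) = 1440324277491745714862934407631385920577295594888710800/93 = 15487357822491889407128326963778343232013931127835600.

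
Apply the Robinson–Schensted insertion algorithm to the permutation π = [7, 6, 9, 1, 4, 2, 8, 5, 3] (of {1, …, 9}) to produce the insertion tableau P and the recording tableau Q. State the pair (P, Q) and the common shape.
P = [1, 2, 3] / [4, 5] / [6, 8] / [7, 9];  Q = [1, 3, 7] / [2, 5] / [4, 8] / [6, 9];  common shape = (3, 2, 2, 2)

Row-insert the values π_1, π_2, … into P one at a time, bumping the leftmost entry strictly greater than the inserted value down to the next row. The recording tableau Q records, in position (i, j), the step at which that cell was added to P.
  Insert 7 (step 1): P = [7];  Q = [1]
  Insert 6 (step 2): P = [6] / [7];  Q = [1] / [2]
  Insert 9 (step 3): P = [6, 9] / [7];  Q = [1, 3] / [2]
  Insert 1 (step 4): P = [1, 9] / [6] / [7];  Q = [1, 3] / [2] / [4]
  Insert 4 (step 5): P = [1, 4] / [6, 9] / [7];  Q = [1, 3] / [2, 5] / [4]
  Insert 2 (step 6): P = [1, 2] / [4, 9] / [6] / [7];  Q = [1, 3] / [2, 5] / [4] / [6]
  Insert 8 (step 7): P = [1, 2, 8] / [4, 9] / [6] / [7];  Q = [1, 3, 7] / [2, 5] / [4] / [6]
  Insert 5 (step 8): P = [1, 2, 5] / [4, 8] / [6, 9] / [7];  Q = [1, 3, 7] / [2, 5] / [4, 8] / [6]
  Insert 3 (step 9): P = [1, 2, 3] / [4, 5] / [6, 8] / [7, 9];  Q = [1, 3, 7] / [2, 5] / [4, 8] / [6, 9]
Final shape: (3, 2, 2, 2).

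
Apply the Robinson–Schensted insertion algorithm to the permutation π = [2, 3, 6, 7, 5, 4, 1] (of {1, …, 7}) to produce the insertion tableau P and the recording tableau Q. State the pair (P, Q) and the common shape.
P = [1, 3, 4, 7] / [2] / [5] / [6];  Q = [1, 2, 3, 4] / [5] / [6] / [7];  common shape = (4, 1, 1, 1)

Row-insert the values π_1, π_2, … into P one at a time, bumping the leftmost entry strictly greater than the inserted value down to the next row. The recording tableau Q records, in position (i, j), the step at which that cell was added to P.
  Insert 2 (step 1): P = [2];  Q = [1]
  Insert 3 (step 2): P = [2, 3];  Q = [1, 2]
  Insert 6 (step 3): P = [2, 3, 6];  Q = [1, 2, 3]
  Insert 7 (step 4): P = [2, 3, 6, 7];  Q = [1, 2, 3, 4]
  Insert 5 (step 5): P = [2, 3, 5, 7] / [6];  Q = [1, 2, 3, 4] / [5]
  Insert 4 (step 6): P = [2, 3, 4, 7] / [5] / [6];  Q = [1, 2, 3, 4] / [5] / [6]
  Insert 1 (step 7): P = [1, 3, 4, 7] / [2] / [5] / [6];  Q = [1, 2, 3, 4] / [5] / [6] / [7]
Final shape: (4, 1, 1, 1).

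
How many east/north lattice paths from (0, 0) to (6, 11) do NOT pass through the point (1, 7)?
Number of paths = 11368

Total paths from (0, 0) to (6, 11): C(17, 6) = 12376. Paths through (1, 7): (paths (0, 0) → (1, 7)) × (paths (1, 7) → (6, 11)) = C(8, 1) · C(9, 5) = 8 · 126 = 1008. Avoidance count = 12376 − 1008 = 11368.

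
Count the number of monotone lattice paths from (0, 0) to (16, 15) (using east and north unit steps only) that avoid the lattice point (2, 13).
Number of paths = 300527595

Total paths from (0, 0) to (16, 15): C(31, 16) = 300540195. Paths through (2, 13): (paths (0, 0) → (2, 13)) × (paths (2, 13) → (16, 15)) = C(15, 2) · C(16, 14) = 105 · 120 = 12600. Avoidance count = 300540195 − 12600 = 300527595.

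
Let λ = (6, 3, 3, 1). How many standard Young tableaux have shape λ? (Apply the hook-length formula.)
# SYT of shape (6, 3, 3, 1) = 11440

Hook-length formula: f^λ = n! / Π hook(c), product over all cells c of the Young diagram. For λ = (6, 3, 3, 1), n = 13 boxes. Hook lengths by row (left-to-right, top-to-bottom): [9, 7, 6, 3, 2, 1]; [5, 3, 2]; [4, 2, 1]; [1]. Product of hooks = 544320. So f^λ = 13! / 544320 = 6227020800 / 544320 = 11440.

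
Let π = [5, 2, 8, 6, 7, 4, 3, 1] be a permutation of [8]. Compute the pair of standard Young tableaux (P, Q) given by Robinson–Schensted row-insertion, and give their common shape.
P = [1, 3, 7] / [2, 6] / [4] / [5] / [8];  Q = [1, 3, 5] / [2, 4] / [6] / [7] / [8];  common shape = (3, 2, 1, 1, 1)

Row-insert the values π_1, π_2, … into P one at a time, bumping the leftmost entry strictly greater than the inserted value down to the next row. The recording tableau Q records, in position (i, j), the step at which that cell was added to P.
  Insert 5 (step 1): P = [5];  Q = [1]
  Insert 2 (step 2): P = [2] / [5];  Q = [1] / [2]
  Insert 8 (step 3): P = [2, 8] / [5];  Q = [1, 3] / [2]
  Insert 6 (step 4): P = [2, 6] / [5, 8];  Q = [1, 3] / [2, 4]
  Insert 7 (step 5): P = [2, 6, 7] / [5, 8];  Q = [1, 3, 5] / [2, 4]
  Insert 4 (step 6): P = [2, 4, 7] / [5, 6] / [8];  Q = [1, 3, 5] / [2, 4] / [6]
  Insert 3 (step 7): P = [2, 3, 7] / [4, 6] / [5] / [8];  Q = [1, 3, 5] / [2, 4] / [6] / [7]
  Insert 1 (step 8): P = [1, 3, 7] / [2, 6] / [4] / [5] / [8];  Q = [1, 3, 5] / [2, 4] / [6] / [7] / [8]
Final shape: (3, 2, 1, 1, 1).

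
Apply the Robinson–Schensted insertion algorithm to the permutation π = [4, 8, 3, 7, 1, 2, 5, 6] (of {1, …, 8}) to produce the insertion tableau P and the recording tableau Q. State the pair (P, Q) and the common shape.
P = [1, 2, 5, 6] / [3, 7] / [4, 8];  Q = [1, 2, 7, 8] / [3, 4] / [5, 6];  common shape = (4, 2, 2)

Row-insert the values π_1, π_2, … into P one at a time, bumping the leftmost entry strictly greater than the inserted value down to the next row. The recording tableau Q records, in position (i, j), the step at which that cell was added to P.
  Insert 4 (step 1): P = [4];  Q = [1]
  Insert 8 (step 2): P = [4, 8];  Q = [1, 2]
  Insert 3 (step 3): P = [3, 8] / [4];  Q = [1, 2] / [3]
  Insert 7 (step 4): P = [3, 7] / [4, 8];  Q = [1, 2] / [3, 4]
  Insert 1 (step 5): P = [1, 7] / [3, 8] / [4];  Q = [1, 2] / [3, 4] / [5]
  Insert 2 (step 6): P = [1, 2] / [3, 7] / [4, 8];  Q = [1, 2] / [3, 4] / [5, 6]
  Insert 5 (step 7): P = [1, 2, 5] / [3, 7] / [4, 8];  Q = [1, 2, 7] / [3, 4] / [5, 6]
  Insert 6 (step 8): P = [1, 2, 5, 6] / [3, 7] / [4, 8];  Q = [1, 2, 7, 8] / [3, 4] / [5, 6]
Final shape: (4, 2, 2).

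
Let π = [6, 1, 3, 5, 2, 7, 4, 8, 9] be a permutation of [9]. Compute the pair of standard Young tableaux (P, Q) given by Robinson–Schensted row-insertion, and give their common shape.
P = [1, 2, 4, 7, 8, 9] / [3, 5] / [6];  Q = [1, 3, 4, 6, 8, 9] / [2, 7] / [5];  common shape = (6, 2, 1)

Row-insert the values π_1, π_2, … into P one at a time, bumping the leftmost entry strictly greater than the inserted value down to the next row. The recording tableau Q records, in position (i, j), the step at which that cell was added to P.
  Insert 6 (step 1): P = [6];  Q = [1]
  Insert 1 (step 2): P = [1] / [6];  Q = [1] / [2]
  Insert 3 (step 3): P = [1, 3] / [6];  Q = [1, 3] / [2]
  Insert 5 (step 4): P = [1, 3, 5] / [6];  Q = [1, 3, 4] / [2]
  Insert 2 (step 5): P = [1, 2, 5] / [3] / [6];  Q = [1, 3, 4] / [2] / [5]
  Insert 7 (step 6): P = [1, 2, 5, 7] / [3] / [6];  Q = [1, 3, 4, 6] / [2] / [5]
  Insert 4 (step 7): P = [1, 2, 4, 7] / [3, 5] / [6];  Q = [1, 3, 4, 6] / [2, 7] / [5]
  Insert 8 (step 8): P = [1, 2, 4, 7, 8] / [3, 5] / [6];  Q = [1, 3, 4, 6, 8] / [2, 7] / [5]
  Insert 9 (step 9): P = [1, 2, 4, 7, 8, 9] / [3, 5] / [6];  Q = [1, 3, 4, 6, 8, 9] / [2, 7] / [5]
Final shape: (6, 2, 1).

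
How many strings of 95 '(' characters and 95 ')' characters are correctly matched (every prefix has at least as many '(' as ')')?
C_95 = 944973797977428207852605870454939596837230758234904050

These balanced parentheses are counted by the Catalan number C_n = (1/(n + 1)) · C(2n, n). For n = 95: C_95 = (1/96) · C(190, 95) = 90717484605833107953850163563674201296374152790550788800/96 = 944973797977428207852605870454939596837230758234904050.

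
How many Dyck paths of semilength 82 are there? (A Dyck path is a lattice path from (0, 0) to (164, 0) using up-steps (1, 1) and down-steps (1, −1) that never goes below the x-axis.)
C_82 = 17526585015616776834735140517915655636396234280

These Dyck paths are counted by the Catalan number C_n = (1/(n + 1)) · C(2n, n). For n = 82: C_82 = (1/83) · C(164, 82) = 1454706556296192477283016662986999417820887445240/83 = 17526585015616776834735140517915655636396234280.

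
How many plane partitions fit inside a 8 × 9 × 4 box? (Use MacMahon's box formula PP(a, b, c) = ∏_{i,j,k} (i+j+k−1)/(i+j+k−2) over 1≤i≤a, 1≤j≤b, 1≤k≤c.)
PP(8, 9, 4) = 151561524301616

Evaluate the triple product over i = 1..8, j = 1..9, k = 1..4. The factors are (2/1) · (3/2) · (4/3) · (5/4) · (3/2) · (4/3) · (5/4) · (6/5) · … (288 factors total). The numerators and denominators telescope so the product is an integer; carrying out the multiplication exactly gives PP(8, 9, 4) = 151561524301616.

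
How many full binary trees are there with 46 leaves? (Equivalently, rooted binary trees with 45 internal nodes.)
C_45 = 2257117854077248073253720

These full binary trees are counted by the Catalan number C_n = (1/(n + 1)) · C(2n, n). For n = 45: C_45 = (1/46) · C(90, 45) = 103827421287553411369671120/46 = 2257117854077248073253720.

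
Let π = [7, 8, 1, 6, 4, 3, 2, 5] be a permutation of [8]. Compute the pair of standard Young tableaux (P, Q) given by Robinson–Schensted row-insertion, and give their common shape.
P = [1, 2, 5] / [3, 8] / [4] / [6] / [7];  Q = [1, 2, 8] / [3, 4] / [5] / [6] / [7];  common shape = (3, 2, 1, 1, 1)

Row-insert the values π_1, π_2, … into P one at a time, bumping the leftmost entry strictly greater than the inserted value down to the next row. The recording tableau Q records, in position (i, j), the step at which that cell was added to P.
  Insert 7 (step 1): P = [7];  Q = [1]
  Insert 8 (step 2): P = [7, 8];  Q = [1, 2]
  Insert 1 (step 3): P = [1, 8] / [7];  Q = [1, 2] / [3]
  Insert 6 (step 4): P = [1, 6] / [7, 8];  Q = [1, 2] / [3, 4]
  Insert 4 (step 5): P = [1, 4] / [6, 8] / [7];  Q = [1, 2] / [3, 4] / [5]
  Insert 3 (step 6): P = [1, 3] / [4, 8] / [6] / [7];  Q = [1, 2] / [3, 4] / [5] / [6]
  Insert 2 (step 7): P = [1, 2] / [3, 8] / [4] / [6] / [7];  Q = [1, 2] / [3, 4] / [5] / [6] / [7]
  Insert 5 (step 8): P = [1, 2, 5] / [3, 8] / [4] / [6] / [7];  Q = [1, 2, 8] / [3, 4] / [5] / [6] / [7]
Final shape: (3, 2, 1, 1, 1).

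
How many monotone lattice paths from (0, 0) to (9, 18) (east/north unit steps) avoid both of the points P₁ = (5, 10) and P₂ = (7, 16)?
Number of paths = 2233902

Inclusion–exclusion. Total paths: C(27, 9) = 4686825. Through P₁: C(15, 5)·C(12, 4) = 1486485. Through P₂: C(23, 7)·C(4, 2) = 1470942. Since P₁ is strictly southwest of P₂, a monotone path through both must visit P₁ then P₂; paths through both = C(15, 5)·C(8, 2)·C(4, 2) = 504504. Avoid both = 4686825 − 1486485 − 1470942 + 504504 = 2233902.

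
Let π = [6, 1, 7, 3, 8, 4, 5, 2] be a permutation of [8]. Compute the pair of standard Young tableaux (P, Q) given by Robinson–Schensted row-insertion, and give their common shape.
P = [1, 2, 4, 5] / [3, 7, 8] / [6];  Q = [1, 3, 5, 7] / [2, 4, 6] / [8];  common shape = (4, 3, 1)

Row-insert the values π_1, π_2, … into P one at a time, bumping the leftmost entry strictly greater than the inserted value down to the next row. The recording tableau Q records, in position (i, j), the step at which that cell was added to P.
  Insert 6 (step 1): P = [6];  Q = [1]
  Insert 1 (step 2): P = [1] / [6];  Q = [1] / [2]
  Insert 7 (step 3): P = [1, 7] / [6];  Q = [1, 3] / [2]
  Insert 3 (step 4): P = [1, 3] / [6, 7];  Q = [1, 3] / [2, 4]
  Insert 8 (step 5): P = [1, 3, 8] / [6, 7];  Q = [1, 3, 5] / [2, 4]
  Insert 4 (step 6): P = [1, 3, 4] / [6, 7, 8];  Q = [1, 3, 5] / [2, 4, 6]
  Insert 5 (step 7): P = [1, 3, 4, 5] / [6, 7, 8];  Q = [1, 3, 5, 7] / [2, 4, 6]
  Insert 2 (step 8): P = [1, 2, 4, 5] / [3, 7, 8] / [6];  Q = [1, 3, 5, 7] / [2, 4, 6] / [8]
Final shape: (4, 3, 1).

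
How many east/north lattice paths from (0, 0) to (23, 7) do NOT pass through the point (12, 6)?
Number of paths = 1813032

Total paths from (0, 0) to (23, 7): C(30, 23) = 2035800. Paths through (12, 6): (paths (0, 0) → (12, 6)) × (paths (12, 6) → (23, 7)) = C(18, 12) · C(12, 11) = 18564 · 12 = 222768. Avoidance count = 2035800 − 222768 = 1813032.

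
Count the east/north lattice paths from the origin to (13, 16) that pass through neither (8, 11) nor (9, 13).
Number of paths = 39343661

Inclusion–exclusion. Total paths: C(29, 13) = 67863915. Through P₁: C(19, 8)·C(10, 5) = 19046664. Through P₂: C(22, 9)·C(7, 4) = 17409700. Since P₁ is strictly southwest of P₂, a monotone path through both must visit P₁ then P₂; paths through both = C(19, 8)·C(3, 1)·C(7, 4) = 7936110. Avoid both = 67863915 − 19046664 − 17409700 + 7936110 = 39343661.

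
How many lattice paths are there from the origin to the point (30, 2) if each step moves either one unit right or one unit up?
Number of paths = 496

A monotone lattice path from (0, 0) to (30, 2) consists of 30 east steps and 2 north steps in some order, so it is determined by which 30 of the 32 steps are east. The count is C(32, 30) = 496.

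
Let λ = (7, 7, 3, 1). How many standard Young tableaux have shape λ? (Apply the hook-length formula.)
# SYT of shape (7, 7, 3, 1) = 1312740

Hook-length formula: f^λ = n! / Π hook(c), product over all cells c of the Young diagram. For λ = (7, 7, 3, 1), n = 18 boxes. Hook lengths by row (left-to-right, top-to-bottom): [10, 8, 7, 5, 4, 3, 2]; [9, 7, 6, 4, 3, 2, 1]; [4, 2, 1]; [1]. Product of hooks = 4877107200. So f^λ = 18! / 4877107200 = 6402373705728000 / 4877107200 = 1312740.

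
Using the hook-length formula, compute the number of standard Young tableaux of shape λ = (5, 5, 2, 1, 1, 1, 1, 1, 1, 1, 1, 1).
# SYT of shape (5, 5, 2, 1, 1, 1, 1, 1, 1, 1, 1, 1) = 12345060

Hook-length formula: f^λ = n! / Π hook(c), product over all cells c of the Young diagram. For λ = (5, 5, 2, 1, 1, 1, 1, 1, 1, 1, 1, 1), n = 21 boxes. Hook lengths by row (left-to-right, top-to-bottom): [16, 6, 4, 3, 2]; [15, 5, 3, 2, 1]; [11, 1]; [9]; [8]; [7]; [6]; [5]; [4]; [3]; [2]; [1]. Product of hooks = 4138573824000. So f^λ = 21! / 4138573824000 = 51090942171709440000 / 4138573824000 = 12345060.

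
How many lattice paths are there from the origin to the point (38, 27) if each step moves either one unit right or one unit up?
Number of paths = 1448194831602515360

A monotone lattice path from (0, 0) to (38, 27) consists of 38 east steps and 27 north steps in some order, so it is determined by which 38 of the 65 steps are east. The count is C(65, 38) = 1448194831602515360.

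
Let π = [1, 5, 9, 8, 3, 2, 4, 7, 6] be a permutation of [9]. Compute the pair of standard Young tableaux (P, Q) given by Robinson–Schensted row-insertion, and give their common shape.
P = [1, 2, 4, 6] / [3, 7] / [5, 8] / [9];  Q = [1, 2, 3, 8] / [4, 7] / [5, 9] / [6];  common shape = (4, 2, 2, 1)

Row-insert the values π_1, π_2, … into P one at a time, bumping the leftmost entry strictly greater than the inserted value down to the next row. The recording tableau Q records, in position (i, j), the step at which that cell was added to P.
  Insert 1 (step 1): P = [1];  Q = [1]
  Insert 5 (step 2): P = [1, 5];  Q = [1, 2]
  Insert 9 (step 3): P = [1, 5, 9];  Q = [1, 2, 3]
  Insert 8 (step 4): P = [1, 5, 8] / [9];  Q = [1, 2, 3] / [4]
  Insert 3 (step 5): P = [1, 3, 8] / [5] / [9];  Q = [1, 2, 3] / [4] / [5]
  Insert 2 (step 6): P = [1, 2, 8] / [3] / [5] / [9];  Q = [1, 2, 3] / [4] / [5] / [6]
  Insert 4 (step 7): P = [1, 2, 4] / [3, 8] / [5] / [9];  Q = [1, 2, 3] / [4, 7] / [5] / [6]
  Insert 7 (step 8): P = [1, 2, 4, 7] / [3, 8] / [5] / [9];  Q = [1, 2, 3, 8] / [4, 7] / [5] / [6]
  Insert 6 (step 9): P = [1, 2, 4, 6] / [3, 7] / [5, 8] / [9];  Q = [1, 2, 3, 8] / [4, 7] / [5, 9] / [6]
Final shape: (4, 2, 2, 1).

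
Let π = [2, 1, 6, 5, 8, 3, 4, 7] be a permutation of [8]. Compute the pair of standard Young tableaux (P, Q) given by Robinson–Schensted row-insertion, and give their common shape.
P = [1, 3, 4, 7] / [2, 5, 8] / [6];  Q = [1, 3, 5, 8] / [2, 4, 7] / [6];  common shape = (4, 3, 1)

Row-insert the values π_1, π_2, … into P one at a time, bumping the leftmost entry strictly greater than the inserted value down to the next row. The recording tableau Q records, in position (i, j), the step at which that cell was added to P.
  Insert 2 (step 1): P = [2];  Q = [1]
  Insert 1 (step 2): P = [1] / [2];  Q = [1] / [2]
  Insert 6 (step 3): P = [1, 6] / [2];  Q = [1, 3] / [2]
  Insert 5 (step 4): P = [1, 5] / [2, 6];  Q = [1, 3] / [2, 4]
  Insert 8 (step 5): P = [1, 5, 8] / [2, 6];  Q = [1, 3, 5] / [2, 4]
  Insert 3 (step 6): P = [1, 3, 8] / [2, 5] / [6];  Q = [1, 3, 5] / [2, 4] / [6]
  Insert 4 (step 7): P = [1, 3, 4] / [2, 5, 8] / [6];  Q = [1, 3, 5] / [2, 4, 7] / [6]
  Insert 7 (step 8): P = [1, 3, 4, 7] / [2, 5, 8] / [6];  Q = [1, 3, 5, 8] / [2, 4, 7] / [6]
Final shape: (4, 3, 1).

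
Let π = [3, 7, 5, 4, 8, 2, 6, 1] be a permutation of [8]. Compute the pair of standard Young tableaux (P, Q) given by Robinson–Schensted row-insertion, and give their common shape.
P = [1, 4, 6] / [2, 8] / [3] / [5] / [7];  Q = [1, 2, 5] / [3, 7] / [4] / [6] / [8];  common shape = (3, 2, 1, 1, 1)

Row-insert the values π_1, π_2, … into P one at a time, bumping the leftmost entry strictly greater than the inserted value down to the next row. The recording tableau Q records, in position (i, j), the step at which that cell was added to P.
  Insert 3 (step 1): P = [3];  Q = [1]
  Insert 7 (step 2): P = [3, 7];  Q = [1, 2]
  Insert 5 (step 3): P = [3, 5] / [7];  Q = [1, 2] / [3]
  Insert 4 (step 4): P = [3, 4] / [5] / [7];  Q = [1, 2] / [3] / [4]
  Insert 8 (step 5): P = [3, 4, 8] / [5] / [7];  Q = [1, 2, 5] / [3] / [4]
  Insert 2 (step 6): P = [2, 4, 8] / [3] / [5] / [7];  Q = [1, 2, 5] / [3] / [4] / [6]
  Insert 6 (step 7): P = [2, 4, 6] / [3, 8] / [5] / [7];  Q = [1, 2, 5] / [3, 7] / [4] / [6]
  Insert 1 (step 8): P = [1, 4, 6] / [2, 8] / [3] / [5] / [7];  Q = [1, 2, 5] / [3, 7] / [4] / [6] / [8]
Final shape: (3, 2, 1, 1, 1).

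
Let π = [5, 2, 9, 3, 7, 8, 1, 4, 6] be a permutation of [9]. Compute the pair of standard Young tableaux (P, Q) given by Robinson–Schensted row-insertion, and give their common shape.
P = [1, 3, 4, 6] / [2, 7, 8] / [5, 9];  Q = [1, 3, 5, 6] / [2, 4, 9] / [7, 8];  common shape = (4, 3, 2)

Row-insert the values π_1, π_2, … into P one at a time, bumping the leftmost entry strictly greater than the inserted value down to the next row. The recording tableau Q records, in position (i, j), the step at which that cell was added to P.
  Insert 5 (step 1): P = [5];  Q = [1]
  Insert 2 (step 2): P = [2] / [5];  Q = [1] / [2]
  Insert 9 (step 3): P = [2, 9] / [5];  Q = [1, 3] / [2]
  Insert 3 (step 4): P = [2, 3] / [5, 9];  Q = [1, 3] / [2, 4]
  Insert 7 (step 5): P = [2, 3, 7] / [5, 9];  Q = [1, 3, 5] / [2, 4]
  Insert 8 (step 6): P = [2, 3, 7, 8] / [5, 9];  Q = [1, 3, 5, 6] / [2, 4]
  Insert 1 (step 7): P = [1, 3, 7, 8] / [2, 9] / [5];  Q = [1, 3, 5, 6] / [2, 4] / [7]
  Insert 4 (step 8): P = [1, 3, 4, 8] / [2, 7] / [5, 9];  Q = [1, 3, 5, 6] / [2, 4] / [7, 8]
  Insert 6 (step 9): P = [1, 3, 4, 6] / [2, 7, 8] / [5, 9];  Q = [1, 3, 5, 6] / [2, 4, 9] / [7, 8]
Final shape: (4, 3, 2).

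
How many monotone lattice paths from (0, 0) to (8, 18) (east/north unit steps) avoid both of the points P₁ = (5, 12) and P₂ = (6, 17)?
Number of paths = 851026

Inclusion–exclusion. Total paths: C(26, 8) = 1562275. Through P₁: C(17, 5)·C(9, 3) = 519792. Through P₂: C(23, 6)·C(3, 2) = 302841. Since P₁ is strictly southwest of P₂, a monotone path through both must visit P₁ then P₂; paths through both = C(17, 5)·C(6, 1)·C(3, 2) = 111384. Avoid both = 1562275 − 519792 − 302841 + 111384 = 851026.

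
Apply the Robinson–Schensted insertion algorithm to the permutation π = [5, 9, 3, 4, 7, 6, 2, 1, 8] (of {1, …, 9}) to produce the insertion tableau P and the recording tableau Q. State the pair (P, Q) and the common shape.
P = [1, 4, 6, 8] / [2, 7] / [3] / [5] / [9];  Q = [1, 2, 5, 9] / [3, 4] / [6] / [7] / [8];  common shape = (4, 2, 1, 1, 1)

Row-insert the values π_1, π_2, … into P one at a time, bumping the leftmost entry strictly greater than the inserted value down to the next row. The recording tableau Q records, in position (i, j), the step at which that cell was added to P.
  Insert 5 (step 1): P = [5];  Q = [1]
  Insert 9 (step 2): P = [5, 9];  Q = [1, 2]
  Insert 3 (step 3): P = [3, 9] / [5];  Q = [1, 2] / [3]
  Insert 4 (step 4): P = [3, 4] / [5, 9];  Q = [1, 2] / [3, 4]
  Insert 7 (step 5): P = [3, 4, 7] / [5, 9];  Q = [1, 2, 5] / [3, 4]
  Insert 6 (step 6): P = [3, 4, 6] / [5, 7] / [9];  Q = [1, 2, 5] / [3, 4] / [6]
  Insert 2 (step 7): P = [2, 4, 6] / [3, 7] / [5] / [9];  Q = [1, 2, 5] / [3, 4] / [6] / [7]
  Insert 1 (step 8): P = [1, 4, 6] / [2, 7] / [3] / [5] / [9];  Q = [1, 2, 5] / [3, 4] / [6] / [7] / [8]
  Insert 8 (step 9): P = [1, 4, 6, 8] / [2, 7] / [3] / [5] / [9];  Q = [1, 2, 5, 9] / [3, 4] / [6] / [7] / [8]
Final shape: (4, 2, 1, 1, 1).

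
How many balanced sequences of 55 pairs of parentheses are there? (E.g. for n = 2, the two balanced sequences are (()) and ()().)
C_55 = 1759414616608818870992479875972

These balanced parentheses are counted by the Catalan number C_n = (1/(n + 1)) · C(2n, n). For n = 55: C_55 = (1/56) · C(110, 55) = 98527218530093856775578873054432/56 = 1759414616608818870992479875972.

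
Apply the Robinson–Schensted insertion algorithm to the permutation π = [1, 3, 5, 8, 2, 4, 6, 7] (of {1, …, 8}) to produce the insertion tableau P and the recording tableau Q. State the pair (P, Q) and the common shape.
P = [1, 2, 4, 6, 7] / [3, 5, 8];  Q = [1, 2, 3, 4, 8] / [5, 6, 7];  common shape = (5, 3)

Row-insert the values π_1, π_2, … into P one at a time, bumping the leftmost entry strictly greater than the inserted value down to the next row. The recording tableau Q records, in position (i, j), the step at which that cell was added to P.
  Insert 1 (step 1): P = [1];  Q = [1]
  Insert 3 (step 2): P = [1, 3];  Q = [1, 2]
  Insert 5 (step 3): P = [1, 3, 5];  Q = [1, 2, 3]
  Insert 8 (step 4): P = [1, 3, 5, 8];  Q = [1, 2, 3, 4]
  Insert 2 (step 5): P = [1, 2, 5, 8] / [3];  Q = [1, 2, 3, 4] / [5]
  Insert 4 (step 6): P = [1, 2, 4, 8] / [3, 5];  Q = [1, 2, 3, 4] / [5, 6]
  Insert 6 (step 7): P = [1, 2, 4, 6] / [3, 5, 8];  Q = [1, 2, 3, 4] / [5, 6, 7]
  Insert 7 (step 8): P = [1, 2, 4, 6, 7] / [3, 5, 8];  Q = [1, 2, 3, 4, 8] / [5, 6, 7]
Final shape: (5, 3).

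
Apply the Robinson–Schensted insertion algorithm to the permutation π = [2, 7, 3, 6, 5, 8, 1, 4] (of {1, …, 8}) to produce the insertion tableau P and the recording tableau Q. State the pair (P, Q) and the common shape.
P = [1, 3, 4, 8] / [2, 5] / [6] / [7];  Q = [1, 2, 4, 6] / [3, 8] / [5] / [7];  common shape = (4, 2, 1, 1)

Row-insert the values π_1, π_2, … into P one at a time, bumping the leftmost entry strictly greater than the inserted value down to the next row. The recording tableau Q records, in position (i, j), the step at which that cell was added to P.
  Insert 2 (step 1): P = [2];  Q = [1]
  Insert 7 (step 2): P = [2, 7];  Q = [1, 2]
  Insert 3 (step 3): P = [2, 3] / [7];  Q = [1, 2] / [3]
  Insert 6 (step 4): P = [2, 3, 6] / [7];  Q = [1, 2, 4] / [3]
  Insert 5 (step 5): P = [2, 3, 5] / [6] / [7];  Q = [1, 2, 4] / [3] / [5]
  Insert 8 (step 6): P = [2, 3, 5, 8] / [6] / [7];  Q = [1, 2, 4, 6] / [3] / [5]
  Insert 1 (step 7): P = [1, 3, 5, 8] / [2] / [6] / [7];  Q = [1, 2, 4, 6] / [3] / [5] / [7]
  Insert 4 (step 8): P = [1, 3, 4, 8] / [2, 5] / [6] / [7];  Q = [1, 2, 4, 6] / [3, 8] / [5] / [7]
Final shape: (4, 2, 1, 1).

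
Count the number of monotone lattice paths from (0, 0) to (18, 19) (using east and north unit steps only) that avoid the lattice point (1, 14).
Number of paths = 17672236890

Total paths from (0, 0) to (18, 19): C(37, 18) = 17672631900. Paths through (1, 14): (paths (0, 0) → (1, 14)) × (paths (1, 14) → (18, 19)) = C(15, 1) · C(22, 17) = 15 · 26334 = 395010. Avoidance count = 17672631900 − 395010 = 17672236890.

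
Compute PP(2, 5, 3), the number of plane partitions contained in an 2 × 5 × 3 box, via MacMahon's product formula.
PP(2, 5, 3) = 1176

Evaluate the triple product over i = 1..2, j = 1..5, k = 1..3. The factors are (2/1) · (3/2) · (4/3) · (3/2) · (4/3) · (5/4) · (4/3) · (5/4) · … (30 factors total). The numerators and denominators telescope so the product is an integer; carrying out the multiplication exactly gives PP(2, 5, 3) = 1176.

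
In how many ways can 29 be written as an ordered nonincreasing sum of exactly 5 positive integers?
p(29, 5 parts) = 333

Partitions of n into exactly k parts are in bijection with partitions of n − k into at most k parts (subtract 1 from each part). So p(29, exactly 5) = p(24, parts ≤ 5). Computing via the recurrence p(m, j) = p(m, j−1) + p(m−j, j) gives 333.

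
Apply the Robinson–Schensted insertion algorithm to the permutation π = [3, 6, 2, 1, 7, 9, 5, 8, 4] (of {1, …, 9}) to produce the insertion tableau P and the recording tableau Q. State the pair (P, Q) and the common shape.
P = [1, 4, 7, 8] / [2, 5, 9] / [3, 6];  Q = [1, 2, 5, 6] / [3, 7, 8] / [4, 9];  common shape = (4, 3, 2)

Row-insert the values π_1, π_2, … into P one at a time, bumping the leftmost entry strictly greater than the inserted value down to the next row. The recording tableau Q records, in position (i, j), the step at which that cell was added to P.
  Insert 3 (step 1): P = [3];  Q = [1]
  Insert 6 (step 2): P = [3, 6];  Q = [1, 2]
  Insert 2 (step 3): P = [2, 6] / [3];  Q = [1, 2] / [3]
  Insert 1 (step 4): P = [1, 6] / [2] / [3];  Q = [1, 2] / [3] / [4]
  Insert 7 (step 5): P = [1, 6, 7] / [2] / [3];  Q = [1, 2, 5] / [3] / [4]
  Insert 9 (step 6): P = [1, 6, 7, 9] / [2] / [3];  Q = [1, 2, 5, 6] / [3] / [4]
  Insert 5 (step 7): P = [1, 5, 7, 9] / [2, 6] / [3];  Q = [1, 2, 5, 6] / [3, 7] / [4]
  Insert 8 (step 8): P = [1, 5, 7, 8] / [2, 6, 9] / [3];  Q = [1, 2, 5, 6] / [3, 7, 8] / [4]
  Insert 4 (step 9): P = [1, 4, 7, 8] / [2, 5, 9] / [3, 6];  Q = [1, 2, 5, 6] / [3, 7, 8] / [4, 9]
Final shape: (4, 3, 2).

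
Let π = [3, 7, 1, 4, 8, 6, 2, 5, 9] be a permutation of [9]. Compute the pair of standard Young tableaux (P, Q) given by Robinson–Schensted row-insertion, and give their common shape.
P = [1, 2, 5, 9] / [3, 4, 6] / [7, 8];  Q = [1, 2, 5, 9] / [3, 4, 6] / [7, 8];  common shape = (4, 3, 2)

Row-insert the values π_1, π_2, … into P one at a time, bumping the leftmost entry strictly greater than the inserted value down to the next row. The recording tableau Q records, in position (i, j), the step at which that cell was added to P.
  Insert 3 (step 1): P = [3];  Q = [1]
  Insert 7 (step 2): P = [3, 7];  Q = [1, 2]
  Insert 1 (step 3): P = [1, 7] / [3];  Q = [1, 2] / [3]
  Insert 4 (step 4): P = [1, 4] / [3, 7];  Q = [1, 2] / [3, 4]
  Insert 8 (step 5): P = [1, 4, 8] / [3, 7];  Q = [1, 2, 5] / [3, 4]
  Insert 6 (step 6): P = [1, 4, 6] / [3, 7, 8];  Q = [1, 2, 5] / [3, 4, 6]
  Insert 2 (step 7): P = [1, 2, 6] / [3, 4, 8] / [7];  Q = [1, 2, 5] / [3, 4, 6] / [7]
  Insert 5 (step 8): P = [1, 2, 5] / [3, 4, 6] / [7, 8];  Q = [1, 2, 5] / [3, 4, 6] / [7, 8]
  Insert 9 (step 9): P = [1, 2, 5, 9] / [3, 4, 6] / [7, 8];  Q = [1, 2, 5, 9] / [3, 4, 6] / [7, 8]
Final shape: (4, 3, 2).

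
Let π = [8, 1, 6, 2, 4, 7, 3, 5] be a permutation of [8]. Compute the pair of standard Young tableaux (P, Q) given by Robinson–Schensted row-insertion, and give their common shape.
P = [1, 2, 3, 5] / [4, 7] / [6] / [8];  Q = [1, 3, 5, 6] / [2, 8] / [4] / [7];  common shape = (4, 2, 1, 1)

Row-insert the values π_1, π_2, … into P one at a time, bumping the leftmost entry strictly greater than the inserted value down to the next row. The recording tableau Q records, in position (i, j), the step at which that cell was added to P.
  Insert 8 (step 1): P = [8];  Q = [1]
  Insert 1 (step 2): P = [1] / [8];  Q = [1] / [2]
  Insert 6 (step 3): P = [1, 6] / [8];  Q = [1, 3] / [2]
  Insert 2 (step 4): P = [1, 2] / [6] / [8];  Q = [1, 3] / [2] / [4]
  Insert 4 (step 5): P = [1, 2, 4] / [6] / [8];  Q = [1, 3, 5] / [2] / [4]
  Insert 7 (step 6): P = [1, 2, 4, 7] / [6] / [8];  Q = [1, 3, 5, 6] / [2] / [4]
  Insert 3 (step 7): P = [1, 2, 3, 7] / [4] / [6] / [8];  Q = [1, 3, 5, 6] / [2] / [4] / [7]
  Insert 5 (step 8): P = [1, 2, 3, 5] / [4, 7] / [6] / [8];  Q = [1, 3, 5, 6] / [2, 8] / [4] / [7]
Final shape: (4, 2, 1, 1).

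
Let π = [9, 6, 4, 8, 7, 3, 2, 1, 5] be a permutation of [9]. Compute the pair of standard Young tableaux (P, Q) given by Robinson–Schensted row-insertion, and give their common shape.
P = [1, 5] / [2, 7] / [3, 8] / [4] / [6] / [9];  Q = [1, 4] / [2, 5] / [3, 9] / [6] / [7] / [8];  common shape = (2, 2, 2, 1, 1, 1)

Row-insert the values π_1, π_2, … into P one at a time, bumping the leftmost entry strictly greater than the inserted value down to the next row. The recording tableau Q records, in position (i, j), the step at which that cell was added to P.
  Insert 9 (step 1): P = [9];  Q = [1]
  Insert 6 (step 2): P = [6] / [9];  Q = [1] / [2]
  Insert 4 (step 3): P = [4] / [6] / [9];  Q = [1] / [2] / [3]
  Insert 8 (step 4): P = [4, 8] / [6] / [9];  Q = [1, 4] / [2] / [3]
  Insert 7 (step 5): P = [4, 7] / [6, 8] / [9];  Q = [1, 4] / [2, 5] / [3]
  Insert 3 (step 6): P = [3, 7] / [4, 8] / [6] / [9];  Q = [1, 4] / [2, 5] / [3] / [6]
  Insert 2 (step 7): P = [2, 7] / [3, 8] / [4] / [6] / [9];  Q = [1, 4] / [2, 5] / [3] / [6] / [7]
  Insert 1 (step 8): P = [1, 7] / [2, 8] / [3] / [4] / [6] / [9];  Q = [1, 4] / [2, 5] / [3] / [6] / [7] / [8]
  Insert 5 (step 9): P = [1, 5] / [2, 7] / [3, 8] / [4] / [6] / [9];  Q = [1, 4] / [2, 5] / [3, 9] / [6] / [7] / [8]
Final shape: (2, 2, 2, 1, 1, 1).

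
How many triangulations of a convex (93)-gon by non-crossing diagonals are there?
C_91 = 3935312233584004685417853572763349509774031680023800

These polygon triangulations are counted by the Catalan number C_n = (1/(n + 1)) · C(2n, n). For n = 91: C_91 = (1/92) · C(182, 91) = 362048725489728431058442528694228154899210914562189600/92 = 3935312233584004685417853572763349509774031680023800.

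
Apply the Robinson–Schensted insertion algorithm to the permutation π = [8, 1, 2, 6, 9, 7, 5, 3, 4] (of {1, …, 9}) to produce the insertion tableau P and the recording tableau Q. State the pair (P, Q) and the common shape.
P = [1, 2, 3, 4] / [5, 7] / [6, 9] / [8];  Q = [1, 3, 4, 5] / [2, 6] / [7, 9] / [8];  common shape = (4, 2, 2, 1)

Row-insert the values π_1, π_2, … into P one at a time, bumping the leftmost entry strictly greater than the inserted value down to the next row. The recording tableau Q records, in position (i, j), the step at which that cell was added to P.
  Insert 8 (step 1): P = [8];  Q = [1]
  Insert 1 (step 2): P = [1] / [8];  Q = [1] / [2]
  Insert 2 (step 3): P = [1, 2] / [8];  Q = [1, 3] / [2]
  Insert 6 (step 4): P = [1, 2, 6] / [8];  Q = [1, 3, 4] / [2]
  Insert 9 (step 5): P = [1, 2, 6, 9] / [8];  Q = [1, 3, 4, 5] / [2]
  Insert 7 (step 6): P = [1, 2, 6, 7] / [8, 9];  Q = [1, 3, 4, 5] / [2, 6]
  Insert 5 (step 7): P = [1, 2, 5, 7] / [6, 9] / [8];  Q = [1, 3, 4, 5] / [2, 6] / [7]
  Insert 3 (step 8): P = [1, 2, 3, 7] / [5, 9] / [6] / [8];  Q = [1, 3, 4, 5] / [2, 6] / [7] / [8]
  Insert 4 (step 9): P = [1, 2, 3, 4] / [5, 7] / [6, 9] / [8];  Q = [1, 3, 4, 5] / [2, 6] / [7, 9] / [8]
Final shape: (4, 2, 2, 1).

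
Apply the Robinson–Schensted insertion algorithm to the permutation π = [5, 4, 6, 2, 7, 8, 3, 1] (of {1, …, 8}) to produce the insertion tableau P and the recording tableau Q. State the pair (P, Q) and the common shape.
P = [1, 3, 7, 8] / [2, 6] / [4] / [5];  Q = [1, 3, 5, 6] / [2, 7] / [4] / [8];  common shape = (4, 2, 1, 1)

Row-insert the values π_1, π_2, … into P one at a time, bumping the leftmost entry strictly greater than the inserted value down to the next row. The recording tableau Q records, in position (i, j), the step at which that cell was added to P.
  Insert 5 (step 1): P = [5];  Q = [1]
  Insert 4 (step 2): P = [4] / [5];  Q = [1] / [2]
  Insert 6 (step 3): P = [4, 6] / [5];  Q = [1, 3] / [2]
  Insert 2 (step 4): P = [2, 6] / [4] / [5];  Q = [1, 3] / [2] / [4]
  Insert 7 (step 5): P = [2, 6, 7] / [4] / [5];  Q = [1, 3, 5] / [2] / [4]
  Insert 8 (step 6): P = [2, 6, 7, 8] / [4] / [5];  Q = [1, 3, 5, 6] / [2] / [4]
  Insert 3 (step 7): P = [2, 3, 7, 8] / [4, 6] / [5];  Q = [1, 3, 5, 6] / [2, 7] / [4]
  Insert 1 (step 8): P = [1, 3, 7, 8] / [2, 6] / [4] / [5];  Q = [1, 3, 5, 6] / [2, 7] / [4] / [8]
Final shape: (4, 2, 1, 1).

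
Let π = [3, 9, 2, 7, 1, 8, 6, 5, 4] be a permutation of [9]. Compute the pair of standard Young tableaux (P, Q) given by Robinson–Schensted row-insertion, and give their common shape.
P = [1, 4, 8] / [2, 5] / [3, 6] / [7] / [9];  Q = [1, 2, 6] / [3, 4] / [5, 7] / [8] / [9];  common shape = (3, 2, 2, 1, 1)

Row-insert the values π_1, π_2, … into P one at a time, bumping the leftmost entry strictly greater than the inserted value down to the next row. The recording tableau Q records, in position (i, j), the step at which that cell was added to P.
  Insert 3 (step 1): P = [3];  Q = [1]
  Insert 9 (step 2): P = [3, 9];  Q = [1, 2]
  Insert 2 (step 3): P = [2, 9] / [3];  Q = [1, 2] / [3]
  Insert 7 (step 4): P = [2, 7] / [3, 9];  Q = [1, 2] / [3, 4]
  Insert 1 (step 5): P = [1, 7] / [2, 9] / [3];  Q = [1, 2] / [3, 4] / [5]
  Insert 8 (step 6): P = [1, 7, 8] / [2, 9] / [3];  Q = [1, 2, 6] / [3, 4] / [5]
  Insert 6 (step 7): P = [1, 6, 8] / [2, 7] / [3, 9];  Q = [1, 2, 6] / [3, 4] / [5, 7]
  Insert 5 (step 8): P = [1, 5, 8] / [2, 6] / [3, 7] / [9];  Q = [1, 2, 6] / [3, 4] / [5, 7] / [8]
  Insert 4 (step 9): P = [1, 4, 8] / [2, 5] / [3, 6] / [7] / [9];  Q = [1, 2, 6] / [3, 4] / [5, 7] / [8] / [9]
Final shape: (3, 2, 2, 1, 1).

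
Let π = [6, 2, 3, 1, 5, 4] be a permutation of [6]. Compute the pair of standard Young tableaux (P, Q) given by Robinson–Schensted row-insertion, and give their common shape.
P = [1, 3, 4] / [2, 5] / [6];  Q = [1, 3, 5] / [2, 6] / [4];  common shape = (3, 2, 1)

Row-insert the values π_1, π_2, … into P one at a time, bumping the leftmost entry strictly greater than the inserted value down to the next row. The recording tableau Q records, in position (i, j), the step at which that cell was added to P.
  Insert 6 (step 1): P = [6];  Q = [1]
  Insert 2 (step 2): P = [2] / [6];  Q = [1] / [2]
  Insert 3 (step 3): P = [2, 3] / [6];  Q = [1, 3] / [2]
  Insert 1 (step 4): P = [1, 3] / [2] / [6];  Q = [1, 3] / [2] / [4]
  Insert 5 (step 5): P = [1, 3, 5] / [2] / [6];  Q = [1, 3, 5] / [2] / [4]
  Insert 4 (step 6): P = [1, 3, 4] / [2, 5] / [6];  Q = [1, 3, 5] / [2, 6] / [4]
Final shape: (3, 2, 1).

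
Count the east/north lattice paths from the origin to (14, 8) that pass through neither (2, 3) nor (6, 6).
Number of paths = 232060

Inclusion–exclusion. Total paths: C(22, 14) = 319770. Through P₁: C(5, 2)·C(17, 12) = 61880. Through P₂: C(12, 6)·C(10, 8) = 41580. Since P₁ is strictly southwest of P₂, a monotone path through both must visit P₁ then P₂; paths through both = C(5, 2)·C(7, 4)·C(10, 8) = 15750. Avoid both = 319770 − 61880 − 41580 + 15750 = 232060.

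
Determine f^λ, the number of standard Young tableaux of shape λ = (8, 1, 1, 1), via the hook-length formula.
# SYT of shape (8, 1, 1, 1) = 120

Hook-length formula: f^λ = n! / Π hook(c), product over all cells c of the Young diagram. For λ = (8, 1, 1, 1), n = 11 boxes. Hook lengths by row (left-to-right, top-to-bottom): [11, 7, 6, 5, 4, 3, 2, 1]; [3]; [2]; [1]. Product of hooks = 332640. So f^λ = 11! / 332640 = 39916800 / 332640 = 120.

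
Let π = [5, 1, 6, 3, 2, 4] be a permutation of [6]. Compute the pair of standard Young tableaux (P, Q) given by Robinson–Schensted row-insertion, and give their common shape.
P = [1, 2, 4] / [3, 6] / [5];  Q = [1, 3, 6] / [2, 4] / [5];  common shape = (3, 2, 1)

Row-insert the values π_1, π_2, … into P one at a time, bumping the leftmost entry strictly greater than the inserted value down to the next row. The recording tableau Q records, in position (i, j), the step at which that cell was added to P.
  Insert 5 (step 1): P = [5];  Q = [1]
  Insert 1 (step 2): P = [1] / [5];  Q = [1] / [2]
  Insert 6 (step 3): P = [1, 6] / [5];  Q = [1, 3] / [2]
  Insert 3 (step 4): P = [1, 3] / [5, 6];  Q = [1, 3] / [2, 4]
  Insert 2 (step 5): P = [1, 2] / [3, 6] / [5];  Q = [1, 3] / [2, 4] / [5]
  Insert 4 (step 6): P = [1, 2, 4] / [3, 6] / [5];  Q = [1, 3, 6] / [2, 4] / [5]
Final shape: (3, 2, 1).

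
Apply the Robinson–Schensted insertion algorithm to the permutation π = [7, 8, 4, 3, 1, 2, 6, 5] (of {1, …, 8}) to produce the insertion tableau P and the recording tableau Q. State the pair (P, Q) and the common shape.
P = [1, 2, 5] / [3, 6] / [4, 8] / [7];  Q = [1, 2, 7] / [3, 6] / [4, 8] / [5];  common shape = (3, 2, 2, 1)

Row-insert the values π_1, π_2, … into P one at a time, bumping the leftmost entry strictly greater than the inserted value down to the next row. The recording tableau Q records, in position (i, j), the step at which that cell was added to P.
  Insert 7 (step 1): P = [7];  Q = [1]
  Insert 8 (step 2): P = [7, 8];  Q = [1, 2]
  Insert 4 (step 3): P = [4, 8] / [7];  Q = [1, 2] / [3]
  Insert 3 (step 4): P = [3, 8] / [4] / [7];  Q = [1, 2] / [3] / [4]
  Insert 1 (step 5): P = [1, 8] / [3] / [4] / [7];  Q = [1, 2] / [3] / [4] / [5]
  Insert 2 (step 6): P = [1, 2] / [3, 8] / [4] / [7];  Q = [1, 2] / [3, 6] / [4] / [5]
  Insert 6 (step 7): P = [1, 2, 6] / [3, 8] / [4] / [7];  Q = [1, 2, 7] / [3, 6] / [4] / [5]
  Insert 5 (step 8): P = [1, 2, 5] / [3, 6] / [4, 8] / [7];  Q = [1, 2, 7] / [3, 6] / [4, 8] / [5]
Final shape: (3, 2, 2, 1).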